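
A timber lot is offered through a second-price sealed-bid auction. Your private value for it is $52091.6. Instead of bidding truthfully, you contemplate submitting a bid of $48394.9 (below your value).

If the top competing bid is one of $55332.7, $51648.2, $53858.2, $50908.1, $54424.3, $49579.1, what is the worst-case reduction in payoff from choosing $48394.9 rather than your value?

$2512.5

$55332.7: same outcome either way → loss $0.
$51648.2: truthful gives $443.4, deviation gives $0 → loss $443.4.
$53858.2: same outcome either way → loss $0.
$50908.1: truthful gives $1183.5, deviation gives $0 → loss $1183.5.
$54424.3: same outcome either way → loss $0.
$49579.1: truthful gives $2512.5, deviation gives $0 → loss $2512.5.
Maximum loss: $2512.5.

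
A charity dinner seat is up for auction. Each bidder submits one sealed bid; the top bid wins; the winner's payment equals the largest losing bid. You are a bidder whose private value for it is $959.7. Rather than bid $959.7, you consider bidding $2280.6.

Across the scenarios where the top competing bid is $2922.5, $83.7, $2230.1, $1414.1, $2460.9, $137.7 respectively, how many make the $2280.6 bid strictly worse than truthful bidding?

The deviation hurts exactly when the highest competing bid lies strictly between $959.7 and $2280.6 — overbidding then wins at a price above your value.
$2922.5: above both → same outcome either way.
$83.7: below both → same outcome either way.
$2230.1: inside the interval → strictly worse (loss $1270.4).
$1414.1: inside the interval → strictly worse (loss $454.4).
$2460.9: above both → same outcome either way.
$137.7: below both → same outcome either way.
Count: 2.

2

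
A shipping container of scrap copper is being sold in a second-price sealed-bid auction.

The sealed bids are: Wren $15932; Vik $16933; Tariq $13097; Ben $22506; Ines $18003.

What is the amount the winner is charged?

$18003

Highest bid: Ben at $22506, so Ben wins.
Second-highest bid: Ines at $18003 — that is the price the winner pays.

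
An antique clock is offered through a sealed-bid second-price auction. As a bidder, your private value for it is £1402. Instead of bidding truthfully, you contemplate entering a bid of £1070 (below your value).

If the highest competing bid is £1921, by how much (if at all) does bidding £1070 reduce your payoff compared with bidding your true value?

£0

Bidding your value £1402: you lose (since £1402 < £1921). Payoff £0.
Bidding £1070: you lose. Payoff £0.
Difference = £0 − £0 = £0; both bids lead to the same outcome because the competing bid is above both your value and your alternative bid.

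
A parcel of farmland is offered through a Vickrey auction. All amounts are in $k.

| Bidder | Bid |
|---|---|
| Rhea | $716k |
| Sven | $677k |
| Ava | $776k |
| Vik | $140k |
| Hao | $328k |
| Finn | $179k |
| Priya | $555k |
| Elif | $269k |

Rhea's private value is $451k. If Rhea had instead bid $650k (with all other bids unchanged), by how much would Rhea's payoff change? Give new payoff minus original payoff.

$0k

The highest bid among the other bidders is $776k; Rhea's bid doesn't change that.
Original bid $716k: Rhea is not highest (top rival bid is $776k); payoff $0k.
Alternative bid $650k: Rhea is not highest (top rival bid is $776k); payoff $0k.
Change in payoff = $0k − ($0k) = $0k.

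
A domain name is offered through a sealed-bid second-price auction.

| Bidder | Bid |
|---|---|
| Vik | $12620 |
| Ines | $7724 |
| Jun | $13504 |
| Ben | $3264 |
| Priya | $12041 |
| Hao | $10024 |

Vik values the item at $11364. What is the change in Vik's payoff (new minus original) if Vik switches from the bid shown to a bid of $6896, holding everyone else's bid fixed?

The highest bid among the other bidders is $13504; Vik's bid doesn't change that.
Original bid $12620: Vik is not highest (top rival bid is $13504); payoff $0.
Alternative bid $6896: Vik is not highest (top rival bid is $13504); payoff $0.
Change in payoff = $0 − ($0) = $0.

$0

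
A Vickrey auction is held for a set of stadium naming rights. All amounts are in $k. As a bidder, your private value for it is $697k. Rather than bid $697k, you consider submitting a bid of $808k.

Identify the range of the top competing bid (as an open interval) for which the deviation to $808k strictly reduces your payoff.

($697k, $808k)

If the competing bid is below $697k, both bids win at the same price — no difference.
If it is above $808k, both bids lose — no difference.
If it lies strictly between $697k and $808k, bidding your value loses (payoff 0) while bidding $808k wins at a price above your value (payoff negative).
So the deviation strictly hurts on the open interval ($697k, $808k).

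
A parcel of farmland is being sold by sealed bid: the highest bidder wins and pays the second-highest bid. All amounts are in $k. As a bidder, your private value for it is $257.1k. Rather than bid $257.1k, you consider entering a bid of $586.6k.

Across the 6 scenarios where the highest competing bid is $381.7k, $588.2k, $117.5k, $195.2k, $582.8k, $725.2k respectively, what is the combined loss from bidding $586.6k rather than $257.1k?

The deviation costs you only when the competing bid falls strictly between $257.1k and $586.6k; elsewhere both bids give the same outcome.
$381.7k: truthful payoff $0k, deviation payoff −$124.6k → loss $124.6k.
$588.2k: outcomes coincide → loss $0k.
$117.5k: outcomes coincide → loss $0k.
$195.2k: outcomes coincide → loss $0k.
$582.8k: truthful payoff $0k, deviation payoff −$325.7k → loss $325.7k.
$725.2k: outcomes coincide → loss $0k.
Total loss = $124.6k + $325.7k = $450.3k.
Truthful bidding weakly dominates here: raising your bid can only win items priced above your value, and lowering it can only forfeit items priced below.

$450.3k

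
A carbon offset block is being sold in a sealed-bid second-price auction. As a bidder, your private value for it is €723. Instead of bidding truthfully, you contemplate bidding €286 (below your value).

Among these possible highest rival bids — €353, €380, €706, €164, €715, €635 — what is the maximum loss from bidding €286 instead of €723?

€353: truthful gives €370, deviation gives €0 → loss €370.
€380: truthful gives €343, deviation gives €0 → loss €343.
€706: truthful gives €17, deviation gives €0 → loss €17.
€164: same outcome either way → loss €0.
€715: truthful gives €8, deviation gives €0 → loss €8.
€635: truthful gives €88, deviation gives €0 → loss €88.
Maximum loss: €370.

€370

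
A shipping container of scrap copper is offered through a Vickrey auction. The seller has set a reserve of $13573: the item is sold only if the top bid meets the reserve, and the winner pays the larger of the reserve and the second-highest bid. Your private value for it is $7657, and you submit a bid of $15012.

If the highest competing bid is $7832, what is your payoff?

−$5916

Your bid $15012 is the highest and exceeds the reserve.
Price = max(second-highest bid, reserve) = max($7832, $13573) = $13573.
Payoff = $7657 − $13573 = −$5916.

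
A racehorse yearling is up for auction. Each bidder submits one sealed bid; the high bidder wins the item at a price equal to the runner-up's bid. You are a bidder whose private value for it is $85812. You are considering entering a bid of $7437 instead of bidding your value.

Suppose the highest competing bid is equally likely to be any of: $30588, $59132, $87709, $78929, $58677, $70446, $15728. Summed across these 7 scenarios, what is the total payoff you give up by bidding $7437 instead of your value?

The deviation costs you only when the competing bid falls strictly between $7437 and $85812; elsewhere both bids give the same outcome.
$30588: truthful payoff $55224, deviation payoff $0 → loss $55224.
$59132: truthful payoff $26680, deviation payoff $0 → loss $26680.
$87709: outcomes coincide → loss $0.
$78929: truthful payoff $6883, deviation payoff $0 → loss $6883.
$58677: truthful payoff $27135, deviation payoff $0 → loss $27135.
$70446: truthful payoff $15366, deviation payoff $0 → loss $15366.
$15728: truthful payoff $70084, deviation payoff $0 → loss $70084.
Total loss = $55224 + $26680 + $6883 + $27135 + $15366 + $70084 = $201372.

$201372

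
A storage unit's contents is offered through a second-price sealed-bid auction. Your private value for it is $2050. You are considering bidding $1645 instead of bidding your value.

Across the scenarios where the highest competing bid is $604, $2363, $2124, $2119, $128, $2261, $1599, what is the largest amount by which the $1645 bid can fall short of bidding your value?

$0

$604: same outcome either way → loss $0.
$2363: same outcome either way → loss $0.
$2124: same outcome either way → loss $0.
$2119: same outcome either way → loss $0.
$128: same outcome either way → loss $0.
$2261: same outcome either way → loss $0.
$1599: same outcome either way → loss $0.
Maximum loss: $0.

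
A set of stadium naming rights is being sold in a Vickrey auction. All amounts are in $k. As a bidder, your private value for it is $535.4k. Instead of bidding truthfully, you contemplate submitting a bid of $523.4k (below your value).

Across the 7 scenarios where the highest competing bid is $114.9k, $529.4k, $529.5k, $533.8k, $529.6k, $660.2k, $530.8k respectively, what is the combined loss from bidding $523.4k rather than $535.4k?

The deviation costs you only when the competing bid falls strictly between $523.4k and $535.4k; elsewhere both bids give the same outcome.
$114.9k: outcomes coincide → loss $0k.
$529.4k: truthful payoff $6k, deviation payoff $0k → loss $6k.
$529.5k: truthful payoff $5.9k, deviation payoff $0k → loss $5.9k.
$533.8k: truthful payoff $1.6k, deviation payoff $0k → loss $1.6k.
$529.6k: truthful payoff $5.8k, deviation payoff $0k → loss $5.8k.
$660.2k: outcomes coincide → loss $0k.
$530.8k: truthful payoff $4.6k, deviation payoff $0k → loss $4.6k.
Total loss = $6k + $5.9k + $1.6k + $5.8k + $4.6k = $23.9k.

$23.9k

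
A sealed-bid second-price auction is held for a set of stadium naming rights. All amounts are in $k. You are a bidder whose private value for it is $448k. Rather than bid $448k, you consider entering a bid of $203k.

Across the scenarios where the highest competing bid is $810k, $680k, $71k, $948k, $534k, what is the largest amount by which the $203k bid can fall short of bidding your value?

$810k: same outcome either way → loss $0k.
$680k: same outcome either way → loss $0k.
$71k: same outcome either way → loss $0k.
$948k: same outcome either way → loss $0k.
$534k: same outcome either way → loss $0k.
Maximum loss: $0k.

$0k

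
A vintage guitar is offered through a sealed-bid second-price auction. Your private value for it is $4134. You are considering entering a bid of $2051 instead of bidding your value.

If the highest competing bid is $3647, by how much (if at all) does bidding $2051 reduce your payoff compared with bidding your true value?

$487

Bidding your value $4134: you win (since $4134 > $3647) and pay $3647. Payoff $487.
Bidding $2051: you lose. Payoff $0.
The competing bid $3647 lies between your shaded bid and your value, so underbidding forfeits an item you could have won at a profitable price.
Loss from deviating = $487 − ($0) = $487.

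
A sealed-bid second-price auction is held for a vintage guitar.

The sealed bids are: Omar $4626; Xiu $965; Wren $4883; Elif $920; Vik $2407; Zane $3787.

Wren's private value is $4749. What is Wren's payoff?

$123

Highest bid: Wren at $4883, so Wren wins.
Second-highest bid: Omar at $4626 — that is the price the winner pays.
Wren's payoff = value − price = $4749 − $4626 = $123.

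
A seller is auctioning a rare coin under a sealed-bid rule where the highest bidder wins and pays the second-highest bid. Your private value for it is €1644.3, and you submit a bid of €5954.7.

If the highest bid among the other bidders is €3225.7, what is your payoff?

Your bid €5954.7 exceeds the highest competing bid €3225.7, so you win.
In a second-price auction the winner pays the second-highest bid, €3225.7.
Payoff = value − price = €1644.3 − €3225.7 = −€1581.4.

−€1581.4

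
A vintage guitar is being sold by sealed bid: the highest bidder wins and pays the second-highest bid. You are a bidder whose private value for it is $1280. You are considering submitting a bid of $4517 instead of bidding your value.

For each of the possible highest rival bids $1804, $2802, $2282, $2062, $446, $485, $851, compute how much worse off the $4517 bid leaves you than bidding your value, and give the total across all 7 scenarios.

$3830

The deviation costs you only when the competing bid falls strictly between $1280 and $4517; elsewhere both bids give the same outcome.
$1804: truthful payoff $0, deviation payoff −$524 → loss $524.
$2802: truthful payoff $0, deviation payoff −$1522 → loss $1522.
$2282: truthful payoff $0, deviation payoff −$1002 → loss $1002.
$2062: truthful payoff $0, deviation payoff −$782 → loss $782.
$446: outcomes coincide → loss $0.
$485: outcomes coincide → loss $0.
$851: outcomes coincide → loss $0.
Total loss = $524 + $1522 + $1002 + $782 = $3830.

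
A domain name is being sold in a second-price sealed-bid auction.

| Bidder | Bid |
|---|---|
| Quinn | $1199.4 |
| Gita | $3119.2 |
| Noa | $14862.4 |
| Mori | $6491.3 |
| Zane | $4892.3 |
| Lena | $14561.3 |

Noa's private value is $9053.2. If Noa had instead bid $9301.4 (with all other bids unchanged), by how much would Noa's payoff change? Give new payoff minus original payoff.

$5508.1

The highest bid among the other bidders is $14561.3; Noa's bid doesn't change that.
Original bid $14862.4: Noa is highest, pays the top rival bid $14561.3; payoff $9053.2 − $14561.3 = −$5508.1.
Alternative bid $9301.4: Noa is not highest (top rival bid is $14561.3); payoff $0.
Change in payoff = $0 − (−$5508.1) = $5508.1.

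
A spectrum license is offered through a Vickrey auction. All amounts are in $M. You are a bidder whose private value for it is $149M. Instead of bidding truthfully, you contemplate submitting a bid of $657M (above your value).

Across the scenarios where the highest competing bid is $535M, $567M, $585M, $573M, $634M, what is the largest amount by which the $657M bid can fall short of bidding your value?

$485M

$535M: truthful gives $0M, deviation gives −$386M → loss $386M.
$567M: truthful gives $0M, deviation gives −$418M → loss $418M.
$585M: truthful gives $0M, deviation gives −$436M → loss $436M.
$573M: truthful gives $0M, deviation gives −$424M → loss $424M.
$634M: truthful gives $0M, deviation gives −$485M → loss $485M.
Maximum loss: $485M.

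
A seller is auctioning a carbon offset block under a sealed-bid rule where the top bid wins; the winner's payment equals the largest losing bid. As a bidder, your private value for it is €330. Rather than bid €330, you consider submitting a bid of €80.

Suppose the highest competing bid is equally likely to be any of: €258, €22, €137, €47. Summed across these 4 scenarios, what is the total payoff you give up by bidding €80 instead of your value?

The deviation costs you only when the competing bid falls strictly between €80 and €330; elsewhere both bids give the same outcome.
€258: truthful payoff €72, deviation payoff €0 → loss €72.
€22: outcomes coincide → loss €0.
€137: truthful payoff €193, deviation payoff €0 → loss €193.
€47: outcomes coincide → loss €0.
Total loss = €72 + €193 = €265.

€265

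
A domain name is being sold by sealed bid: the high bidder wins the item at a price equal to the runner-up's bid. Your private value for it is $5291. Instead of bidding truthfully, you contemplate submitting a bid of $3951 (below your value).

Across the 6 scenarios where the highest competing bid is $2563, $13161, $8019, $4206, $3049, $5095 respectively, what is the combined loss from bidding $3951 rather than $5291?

$1281

The deviation costs you only when the competing bid falls strictly between $3951 and $5291; elsewhere both bids give the same outcome.
$2563: outcomes coincide → loss $0.
$13161: outcomes coincide → loss $0.
$8019: outcomes coincide → loss $0.
$4206: truthful payoff $1085, deviation payoff $0 → loss $1085.
$3049: outcomes coincide → loss $0.
$5095: truthful payoff $196, deviation payoff $0 → loss $196.
Total loss = $1085 + $196 = $1281.
In a second-price auction your bid sets only whether you win, not what you pay, so bidding your true value is weakly dominant.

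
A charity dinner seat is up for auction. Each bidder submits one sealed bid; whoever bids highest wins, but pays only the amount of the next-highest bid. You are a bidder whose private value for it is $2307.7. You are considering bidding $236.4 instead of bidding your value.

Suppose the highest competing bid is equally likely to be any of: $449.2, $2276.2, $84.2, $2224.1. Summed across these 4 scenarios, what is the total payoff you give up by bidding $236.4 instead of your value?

The deviation costs you only when the competing bid falls strictly between $236.4 and $2307.7; elsewhere both bids give the same outcome.
$449.2: truthful payoff $1858.5, deviation payoff $0 → loss $1858.5.
$2276.2: truthful payoff $31.5, deviation payoff $0 → loss $31.5.
$84.2: outcomes coincide → loss $0.
$2224.1: truthful payoff $83.6, deviation payoff $0 → loss $83.6.
Total loss = $1858.5 + $31.5 + $83.6 = $1973.6.

$1973.6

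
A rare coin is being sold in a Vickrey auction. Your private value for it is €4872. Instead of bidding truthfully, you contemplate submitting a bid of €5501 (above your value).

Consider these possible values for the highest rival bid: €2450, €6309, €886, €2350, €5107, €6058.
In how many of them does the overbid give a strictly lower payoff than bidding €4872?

The deviation hurts exactly when the highest competing bid lies strictly between €4872 and €5501 — overbidding then wins at a price above your value.
€2450: below both → same outcome either way.
€6309: above both → same outcome either way.
€886: below both → same outcome either way.
€2350: below both → same outcome either way.
€5107: inside the interval → strictly worse (loss €235).
€6058: above both → same outcome either way.
Count: 1.

1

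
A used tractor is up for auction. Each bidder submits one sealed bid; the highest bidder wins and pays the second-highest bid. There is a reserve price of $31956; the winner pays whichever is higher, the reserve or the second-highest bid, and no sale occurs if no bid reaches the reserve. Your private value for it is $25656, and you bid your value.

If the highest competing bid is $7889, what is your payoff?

Your bid $25656 is the highest bid but falls below the reserve $31956, so the item goes unsold. Payoff $0.

$0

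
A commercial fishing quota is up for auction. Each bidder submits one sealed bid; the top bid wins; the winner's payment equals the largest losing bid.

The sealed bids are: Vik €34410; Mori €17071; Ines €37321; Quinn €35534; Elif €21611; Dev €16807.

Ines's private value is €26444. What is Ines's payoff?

−€9090

Highest bid: Ines at €37321, so Ines wins.
Second-highest bid: Quinn at €35534 — that is the price the winner pays.
Ines's payoff = value − price = €26444 − €35534 = −€9090.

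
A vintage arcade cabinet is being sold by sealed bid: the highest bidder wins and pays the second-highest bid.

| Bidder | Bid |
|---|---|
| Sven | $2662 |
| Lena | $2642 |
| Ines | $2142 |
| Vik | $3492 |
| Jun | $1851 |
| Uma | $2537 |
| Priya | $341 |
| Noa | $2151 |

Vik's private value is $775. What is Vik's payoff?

−$1887

Highest bid: Vik at $3492, so Vik wins.
Second-highest bid: Sven at $2662 — that is the price the winner pays.
Vik's payoff = value − price = $775 − $2662 = −$1887.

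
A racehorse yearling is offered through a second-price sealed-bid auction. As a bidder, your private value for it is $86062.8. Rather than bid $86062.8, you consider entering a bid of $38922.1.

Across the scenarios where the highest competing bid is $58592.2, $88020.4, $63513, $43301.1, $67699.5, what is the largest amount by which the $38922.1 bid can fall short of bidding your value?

$58592.2: truthful gives $27470.6, deviation gives $0 → loss $27470.6.
$88020.4: same outcome either way → loss $0.
$63513: truthful gives $22549.8, deviation gives $0 → loss $22549.8.
$43301.1: truthful gives $42761.7, deviation gives $0 → loss $42761.7.
$67699.5: truthful gives $18363.3, deviation gives $0 → loss $18363.3.
Maximum loss: $42761.7.

$42761.7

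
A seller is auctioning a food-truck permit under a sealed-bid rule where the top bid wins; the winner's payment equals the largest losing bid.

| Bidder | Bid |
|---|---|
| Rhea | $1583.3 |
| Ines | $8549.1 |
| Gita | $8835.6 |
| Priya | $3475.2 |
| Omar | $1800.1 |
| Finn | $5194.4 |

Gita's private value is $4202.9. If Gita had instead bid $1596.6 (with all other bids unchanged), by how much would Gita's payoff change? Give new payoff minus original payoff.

The highest bid among the other bidders is $8549.1; Gita's bid doesn't change that.
Original bid $8835.6: Gita is highest, pays the top rival bid $8549.1; payoff $4202.9 − $8549.1 = −$4346.2.
Alternative bid $1596.6: Gita is not highest (top rival bid is $8549.1); payoff $0.
Change in payoff = $0 − (−$4346.2) = $4346.2.

$4346.2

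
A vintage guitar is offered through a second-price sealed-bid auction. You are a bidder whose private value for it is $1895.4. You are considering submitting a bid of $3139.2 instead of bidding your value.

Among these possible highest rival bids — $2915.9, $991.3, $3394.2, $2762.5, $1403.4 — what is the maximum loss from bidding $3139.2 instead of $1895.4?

$2915.9: truthful gives $0, deviation gives −$1020.5 → loss $1020.5.
$991.3: same outcome either way → loss $0.
$3394.2: same outcome either way → loss $0.
$2762.5: truthful gives $0, deviation gives −$867.1 → loss $867.1.
$1403.4: same outcome either way → loss $0.
Maximum loss: $1020.5.

$1020.5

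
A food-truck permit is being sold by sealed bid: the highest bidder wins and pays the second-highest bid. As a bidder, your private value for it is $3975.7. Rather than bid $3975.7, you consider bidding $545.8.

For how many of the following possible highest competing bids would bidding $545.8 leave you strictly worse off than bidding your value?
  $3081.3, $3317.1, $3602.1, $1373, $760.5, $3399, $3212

7

The deviation hurts exactly when the highest competing bid lies strictly between $545.8 and $3975.7 — underbidding then forfeits a profitable win.
$3081.3: inside the interval → strictly worse (loss $894.4).
$3317.1: inside the interval → strictly worse (loss $658.6).
$3602.1: inside the interval → strictly worse (loss $373.6).
$1373: inside the interval → strictly worse (loss $2602.7).
$760.5: inside the interval → strictly worse (loss $3215.2).
$3399: inside the interval → strictly worse (loss $576.7).
$3212: inside the interval → strictly worse (loss $763.7).
Count: 7.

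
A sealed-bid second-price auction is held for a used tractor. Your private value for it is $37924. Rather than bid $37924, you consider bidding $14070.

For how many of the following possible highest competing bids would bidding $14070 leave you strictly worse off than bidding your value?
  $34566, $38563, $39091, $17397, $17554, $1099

The deviation hurts exactly when the highest competing bid lies strictly between $14070 and $37924 — underbidding then forfeits a profitable win.
$34566: inside the interval → strictly worse (loss $3358).
$38563: above both → same outcome either way.
$39091: above both → same outcome either way.
$17397: inside the interval → strictly worse (loss $20527).
$17554: inside the interval → strictly worse (loss $20370).
$1099: below both → same outcome either way.
Count: 3.

3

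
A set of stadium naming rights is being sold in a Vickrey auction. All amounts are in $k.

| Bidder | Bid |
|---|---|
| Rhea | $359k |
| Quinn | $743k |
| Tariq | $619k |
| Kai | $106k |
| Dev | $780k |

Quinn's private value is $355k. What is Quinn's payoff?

Highest bid: Dev at $780k, so Dev wins.
Second-highest bid: Quinn at $743k — that is the price the winner pays.
Quinn did not win, so Quinn pays nothing and receives nothing: payoff $0k.

$0k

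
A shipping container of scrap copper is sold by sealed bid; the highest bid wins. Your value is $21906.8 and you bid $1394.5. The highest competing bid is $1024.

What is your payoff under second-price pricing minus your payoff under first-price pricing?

$370.5

You have the highest bid, so you win under either rule.
Second-price: pay $1024 → payoff $20882.8.
First-price: pay your own bid $1394.5 → payoff $20512.3.
Difference = $20882.8 − ($20512.3) = $370.5.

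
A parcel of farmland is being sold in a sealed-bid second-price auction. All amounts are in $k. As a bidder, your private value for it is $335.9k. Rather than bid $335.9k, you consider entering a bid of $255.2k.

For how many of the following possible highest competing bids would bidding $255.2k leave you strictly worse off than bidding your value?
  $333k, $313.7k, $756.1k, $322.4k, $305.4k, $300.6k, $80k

The deviation hurts exactly when the highest competing bid lies strictly between $255.2k and $335.9k — underbidding then forfeits a profitable win.
$333k: inside the interval → strictly worse (loss $2.9k).
$313.7k: inside the interval → strictly worse (loss $22.2k).
$756.1k: above both → same outcome either way.
$322.4k: inside the interval → strictly worse (loss $13.5k).
$305.4k: inside the interval → strictly worse (loss $30.5k).
$300.6k: inside the interval → strictly worse (loss $35.3k).
$80k: below both → same outcome either way.
Count: 5.

5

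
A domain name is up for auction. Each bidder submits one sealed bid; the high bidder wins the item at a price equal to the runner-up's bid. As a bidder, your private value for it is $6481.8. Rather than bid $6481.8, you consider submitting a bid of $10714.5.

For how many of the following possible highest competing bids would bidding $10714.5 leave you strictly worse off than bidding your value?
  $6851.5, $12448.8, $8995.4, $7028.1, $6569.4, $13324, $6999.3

The deviation hurts exactly when the highest competing bid lies strictly between $6481.8 and $10714.5 — overbidding then wins at a price above your value.
$6851.5: inside the interval → strictly worse (loss $369.7).
$12448.8: above both → same outcome either way.
$8995.4: inside the interval → strictly worse (loss $2513.6).
$7028.1: inside the interval → strictly worse (loss $546.3).
$6569.4: inside the interval → strictly worse (loss $87.6).
$13324: above both → same outcome either way.
$6999.3: inside the interval → strictly worse (loss $517.5).
Count: 5.

5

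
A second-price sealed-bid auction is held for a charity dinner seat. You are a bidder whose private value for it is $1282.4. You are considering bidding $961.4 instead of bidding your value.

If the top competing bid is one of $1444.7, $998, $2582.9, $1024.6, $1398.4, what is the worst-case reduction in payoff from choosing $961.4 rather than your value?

$284.4

$1444.7: same outcome either way → loss $0.
$998: truthful gives $284.4, deviation gives $0 → loss $284.4.
$2582.9: same outcome either way → loss $0.
$1024.6: truthful gives $257.8, deviation gives $0 → loss $257.8.
$1398.4: same outcome either way → loss $0.
Maximum loss: $284.4.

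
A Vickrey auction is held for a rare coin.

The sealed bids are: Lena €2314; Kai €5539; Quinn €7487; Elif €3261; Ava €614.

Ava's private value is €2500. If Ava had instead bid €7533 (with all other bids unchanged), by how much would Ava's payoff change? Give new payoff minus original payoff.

The highest bid among the other bidders is €7487; Ava's bid doesn't change that.
Original bid €614: Ava is not highest (top rival bid is €7487); payoff €0.
Alternative bid €7533: Ava is highest, pays the top rival bid €7487; payoff €2500 − €7487 = −€4987.
Change in payoff = −€4987 − (€0) = −€4987.

−€4987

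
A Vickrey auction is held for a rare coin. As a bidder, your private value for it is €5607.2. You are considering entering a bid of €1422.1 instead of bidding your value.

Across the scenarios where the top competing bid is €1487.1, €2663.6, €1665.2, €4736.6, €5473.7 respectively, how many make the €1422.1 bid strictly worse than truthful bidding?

The deviation hurts exactly when the highest competing bid lies strictly between €1422.1 and €5607.2 — underbidding then forfeits a profitable win.
€1487.1: inside the interval → strictly worse (loss €4120.1).
€2663.6: inside the interval → strictly worse (loss €2943.6).
€1665.2: inside the interval → strictly worse (loss €3942).
€4736.6: inside the interval → strictly worse (loss €870.6).
€5473.7: inside the interval → strictly worse (loss €133.5).
Count: 5.

5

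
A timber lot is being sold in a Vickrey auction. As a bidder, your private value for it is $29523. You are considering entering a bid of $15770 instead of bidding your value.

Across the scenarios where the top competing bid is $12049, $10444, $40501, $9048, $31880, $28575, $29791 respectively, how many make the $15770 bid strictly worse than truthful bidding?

1

The deviation hurts exactly when the highest competing bid lies strictly between $15770 and $29523 — underbidding then forfeits a profitable win.
$12049: below both → same outcome either way.
$10444: below both → same outcome either way.
$40501: above both → same outcome either way.
$9048: below both → same outcome either way.
$31880: above both → same outcome either way.
$28575: inside the interval → strictly worse (loss $948).
$29791: above both → same outcome either way.
Count: 1.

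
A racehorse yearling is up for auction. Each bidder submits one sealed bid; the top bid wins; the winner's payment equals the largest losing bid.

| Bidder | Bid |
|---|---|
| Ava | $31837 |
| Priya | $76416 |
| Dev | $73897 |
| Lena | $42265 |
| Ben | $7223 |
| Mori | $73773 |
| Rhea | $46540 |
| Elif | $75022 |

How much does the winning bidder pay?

$75022

Highest bid: Priya at $76416, so Priya wins.
Second-highest bid: Elif at $75022 — that is the price the winner pays.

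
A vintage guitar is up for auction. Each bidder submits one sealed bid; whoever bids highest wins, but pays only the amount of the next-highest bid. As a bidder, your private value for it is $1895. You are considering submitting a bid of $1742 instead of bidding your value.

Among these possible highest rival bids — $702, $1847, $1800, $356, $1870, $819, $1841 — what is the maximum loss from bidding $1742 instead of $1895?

$95

$702: same outcome either way → loss $0.
$1847: truthful gives $48, deviation gives $0 → loss $48.
$1800: truthful gives $95, deviation gives $0 → loss $95.
$356: same outcome either way → loss $0.
$1870: truthful gives $25, deviation gives $0 → loss $25.
$819: same outcome either way → loss $0.
$1841: truthful gives $54, deviation gives $0 → loss $54.
Maximum loss: $95.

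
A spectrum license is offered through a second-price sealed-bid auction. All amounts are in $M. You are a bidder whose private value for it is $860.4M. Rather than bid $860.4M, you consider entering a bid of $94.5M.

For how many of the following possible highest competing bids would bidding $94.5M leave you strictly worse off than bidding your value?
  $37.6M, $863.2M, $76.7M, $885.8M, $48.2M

The deviation hurts exactly when the highest competing bid lies strictly between $94.5M and $860.4M — underbidding then forfeits a profitable win.
$37.6M: below both → same outcome either way.
$863.2M: above both → same outcome either way.
$76.7M: below both → same outcome either way.
$885.8M: above both → same outcome either way.
$48.2M: below both → same outcome either way.
Count: 0.

0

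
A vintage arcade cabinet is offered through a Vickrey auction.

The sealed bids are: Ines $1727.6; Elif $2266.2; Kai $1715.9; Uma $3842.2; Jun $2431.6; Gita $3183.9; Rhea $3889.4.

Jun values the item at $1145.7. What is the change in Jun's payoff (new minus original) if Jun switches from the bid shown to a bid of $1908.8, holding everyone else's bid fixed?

The highest bid among the other bidders is $3889.4; Jun's bid doesn't change that.
Original bid $2431.6: Jun is not highest (top rival bid is $3889.4); payoff $0.
Alternative bid $1908.8: Jun is not highest (top rival bid is $3889.4); payoff $0.
Change in payoff = $0 − ($0) = $0.

$0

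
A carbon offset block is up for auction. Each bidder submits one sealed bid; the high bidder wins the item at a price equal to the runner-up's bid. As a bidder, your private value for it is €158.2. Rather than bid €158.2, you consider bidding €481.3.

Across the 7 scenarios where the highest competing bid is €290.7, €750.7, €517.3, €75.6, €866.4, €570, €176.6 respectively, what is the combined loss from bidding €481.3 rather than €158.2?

€150.9

The deviation costs you only when the competing bid falls strictly between €158.2 and €481.3; elsewhere both bids give the same outcome.
€290.7: truthful payoff €0, deviation payoff −€132.5 → loss €132.5.
€750.7: outcomes coincide → loss €0.
€517.3: outcomes coincide → loss €0.
€75.6: outcomes coincide → loss €0.
€866.4: outcomes coincide → loss €0.
€570: outcomes coincide → loss €0.
€176.6: truthful payoff €0, deviation payoff −€18.4 → loss €18.4.
Total loss = €132.5 + €18.4 = €150.9.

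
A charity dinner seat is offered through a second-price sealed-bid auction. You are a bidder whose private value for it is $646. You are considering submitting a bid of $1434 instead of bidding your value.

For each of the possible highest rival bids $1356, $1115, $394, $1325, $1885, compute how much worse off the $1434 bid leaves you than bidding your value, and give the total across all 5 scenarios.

The deviation costs you only when the competing bid falls strictly between $646 and $1434; elsewhere both bids give the same outcome.
$1356: truthful payoff $0, deviation payoff −$710 → loss $710.
$1115: truthful payoff $0, deviation payoff −$469 → loss $469.
$394: outcomes coincide → loss $0.
$1325: truthful payoff $0, deviation payoff −$679 → loss $679.
$1885: outcomes coincide → loss $0.
Total loss = $710 + $469 + $679 = $1858.

$1858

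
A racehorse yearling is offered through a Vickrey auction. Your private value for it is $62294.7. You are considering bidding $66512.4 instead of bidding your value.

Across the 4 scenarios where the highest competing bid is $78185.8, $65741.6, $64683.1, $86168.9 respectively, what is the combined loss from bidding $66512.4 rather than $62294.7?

$5835.3

The deviation costs you only when the competing bid falls strictly between $62294.7 and $66512.4; elsewhere both bids give the same outcome.
$78185.8: outcomes coincide → loss $0.
$65741.6: truthful payoff $0, deviation payoff −$3446.9 → loss $3446.9.
$64683.1: truthful payoff $0, deviation payoff −$2388.4 → loss $2388.4.
$86168.9: outcomes coincide → loss $0.
Total loss = $3446.9 + $2388.4 = $5835.3.
Because the price is fixed by the runner-up's bid, deviating from your value can only change a good outcome into a bad one — never the reverse.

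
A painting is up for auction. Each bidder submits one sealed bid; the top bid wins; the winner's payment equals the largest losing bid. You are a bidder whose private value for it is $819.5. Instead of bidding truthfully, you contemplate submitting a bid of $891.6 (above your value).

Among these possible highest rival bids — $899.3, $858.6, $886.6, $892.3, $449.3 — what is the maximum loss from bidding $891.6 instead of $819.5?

$67.1

$899.3: same outcome either way → loss $0.
$858.6: truthful gives $0, deviation gives −$39.1 → loss $39.1.
$886.6: truthful gives $0, deviation gives −$67.1 → loss $67.1.
$892.3: same outcome either way → loss $0.
$449.3: same outcome either way → loss $0.
Maximum loss: $67.1.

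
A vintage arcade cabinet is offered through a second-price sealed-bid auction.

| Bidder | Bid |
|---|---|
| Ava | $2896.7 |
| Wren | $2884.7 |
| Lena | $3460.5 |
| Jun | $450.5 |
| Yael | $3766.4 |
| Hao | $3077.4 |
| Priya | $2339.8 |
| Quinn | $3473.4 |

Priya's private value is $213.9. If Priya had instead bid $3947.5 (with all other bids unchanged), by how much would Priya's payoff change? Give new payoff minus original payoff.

The highest bid among the other bidders is $3766.4; Priya's bid doesn't change that.
Original bid $2339.8: Priya is not highest (top rival bid is $3766.4); payoff $0.
Alternative bid $3947.5: Priya is highest, pays the top rival bid $3766.4; payoff $213.9 − $3766.4 = −$3552.5.
Change in payoff = −$3552.5 − ($0) = −$3552.5.

−$3552.5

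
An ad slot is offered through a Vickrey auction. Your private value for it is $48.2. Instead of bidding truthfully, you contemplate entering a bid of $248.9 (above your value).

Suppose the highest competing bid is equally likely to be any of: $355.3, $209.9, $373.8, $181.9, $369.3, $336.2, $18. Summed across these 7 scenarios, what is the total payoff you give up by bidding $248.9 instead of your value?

$295.4

The deviation costs you only when the competing bid falls strictly between $48.2 and $248.9; elsewhere both bids give the same outcome.
$355.3: outcomes coincide → loss $0.
$209.9: truthful payoff $0, deviation payoff −$161.7 → loss $161.7.
$373.8: outcomes coincide → loss $0.
$181.9: truthful payoff $0, deviation payoff −$133.7 → loss $133.7.
$369.3: outcomes coincide → loss $0.
$336.2: outcomes coincide → loss $0.
$18: outcomes coincide → loss $0.
Total loss = $161.7 + $133.7 = $295.4.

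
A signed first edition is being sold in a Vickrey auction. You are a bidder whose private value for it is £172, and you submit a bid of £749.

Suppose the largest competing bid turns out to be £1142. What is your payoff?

£0

Your bid £749 is below the highest competing bid £1142, so you lose.
A losing bidder pays nothing and receives nothing: payoff = £0.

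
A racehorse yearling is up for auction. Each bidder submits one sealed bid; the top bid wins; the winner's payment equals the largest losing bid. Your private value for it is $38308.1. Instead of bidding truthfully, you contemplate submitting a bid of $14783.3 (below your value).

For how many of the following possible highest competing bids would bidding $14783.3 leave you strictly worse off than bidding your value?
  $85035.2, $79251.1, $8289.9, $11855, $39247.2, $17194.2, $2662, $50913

The deviation hurts exactly when the highest competing bid lies strictly between $14783.3 and $38308.1 — underbidding then forfeits a profitable win.
$85035.2: above both → same outcome either way.
$79251.1: above both → same outcome either way.
$8289.9: below both → same outcome either way.
$11855: below both → same outcome either way.
$39247.2: above both → same outcome either way.
$17194.2: inside the interval → strictly worse (loss $21113.9).
$2662: below both → same outcome either way.
$50913: above both → same outcome either way.
Count: 1.

1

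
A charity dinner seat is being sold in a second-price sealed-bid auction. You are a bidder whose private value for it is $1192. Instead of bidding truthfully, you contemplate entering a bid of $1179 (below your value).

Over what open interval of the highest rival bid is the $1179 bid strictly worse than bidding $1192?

If the competing bid is below $1179, both bids win at the same price — no difference.
If it is above $1192, both bids lose — no difference.
If it lies strictly between $1179 and $1192, bidding your value wins at a price below your value (positive payoff) while bidding $1179 loses (payoff 0).
So the deviation strictly hurts on the open interval ($1179, $1192).
Truthful bidding weakly dominates here: raising your bid can only win items priced above your value, and lowering it can only forfeit items priced below.

($1179, $1192)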